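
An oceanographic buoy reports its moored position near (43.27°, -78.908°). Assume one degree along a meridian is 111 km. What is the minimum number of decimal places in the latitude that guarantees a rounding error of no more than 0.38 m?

One degree of latitude covers 111000 m.
Rounding to N decimal places gives at most 0.5 × 10⁻ᴺ degrees of error, i.e. 0.5 × 10⁻ᴺ × 111000 m.
Need 0.5 × 111000 × 10⁻ᴺ ≤ 0.38 → 10⁻ᴺ ≤ 6.847e-06, so N ≥ 5.16.
At 5 places the error can reach 0.555 m, but 6 places keeps it to 0.0555 m.

6 decimal places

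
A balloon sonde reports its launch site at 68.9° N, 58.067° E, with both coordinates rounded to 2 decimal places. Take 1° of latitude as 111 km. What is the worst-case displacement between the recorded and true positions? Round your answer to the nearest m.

Rounding to 2 decimal places leaves each coordinate within ±0.005° of the true value.
North–south component: 0.005° × 111000 = 555 m.
E–W at 68.9°: 0.005° × 111000 × cos 68.9° = 0.005 × 111000 × 0.3600 ≈ 199.798 m.
Worst case both components are at the extreme and orthogonal: √(555² + 199.798²) ≈ 589.868 m.

590 m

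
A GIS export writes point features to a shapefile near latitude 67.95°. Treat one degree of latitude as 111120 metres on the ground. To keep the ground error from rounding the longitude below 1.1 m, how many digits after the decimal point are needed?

At 67.95° one degree of longitude covers 111120 × cos 67.95° ≈ 111120 × 0.3754 ≈ 41716.2 m.
N decimal places → at most half a unit in the last place, 0.5 × 10⁻ᴺ° = 41716.2/2 × 10⁻ᴺ m.
Setting 20858.1 × 10⁻ᴺ ≤ 1.1 gives 10ᴺ ≥ 1.896e+04, i.e. N ≥ 4.28.
At 4 places the error can reach 2.09 m, but 5 places keeps it to 0.209 m.

5 decimal places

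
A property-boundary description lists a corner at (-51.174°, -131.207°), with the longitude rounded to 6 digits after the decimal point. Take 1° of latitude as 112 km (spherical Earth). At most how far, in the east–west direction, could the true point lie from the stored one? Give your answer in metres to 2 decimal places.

Rounding to 6 decimal places leaves the longitude within ±5e-07° of the true value.
At latitude 51.174° a degree of longitude spans 112000 m × cos 51.174° = 112000 × 0.6270 ≈ 70219.2 m.
Maximum E–W displacement: 5e-07 × 70219.2 = 0.0351096 m.

0.04 metres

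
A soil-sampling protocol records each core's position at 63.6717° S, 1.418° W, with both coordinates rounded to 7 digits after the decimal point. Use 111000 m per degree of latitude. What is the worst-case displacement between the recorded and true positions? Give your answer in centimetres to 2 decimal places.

0.61 centimetres

Rounding to 7 decimal places leaves each coordinate within ±5e-08° of the true value.
Latitude error → 5e-08 × 111000 = 0.00555 m along the meridian.
Longitude error → 5e-08 × 111000 × cos 63.6717° = 5e-08 × 111000 × 0.4435 ≈ 0.0024615 m.
Worst case both components are at the extreme and orthogonal: √(0.00555² + 0.0024615²) ≈ 0.00607137 m.
That is 0.00607137 m = 0.60714 cm.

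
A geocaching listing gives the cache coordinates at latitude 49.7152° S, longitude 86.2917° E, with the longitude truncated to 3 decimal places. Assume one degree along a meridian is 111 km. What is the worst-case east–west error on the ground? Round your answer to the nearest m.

Truncating at 3 decimal places can drop up to a full unit in the last place, so the longitude may be off by as much as 0.001°.
At latitude 49.7152° a degree of longitude spans 111000 m × cos 49.7152° = 111000 × 0.6466 ≈ 71771.2 m.
East–west error: 0.001° × 71771.2 m/° ≈ 71.7712 m.

72 m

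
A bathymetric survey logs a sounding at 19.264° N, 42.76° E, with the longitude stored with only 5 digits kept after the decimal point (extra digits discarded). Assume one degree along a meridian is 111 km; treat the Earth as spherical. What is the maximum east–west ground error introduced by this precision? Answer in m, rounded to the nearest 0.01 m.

Truncating at 5 decimal places can drop up to a full unit in the last place, so the longitude may be off by as much as 1e-05°.
Parallels shrink by cos φ, so at 19.264° a degree of longitude is 111000 × 0.9440 ≈ 104785 m.
Maximum E–W displacement: 1e-05 × 104785 = 1.04785 m.

1.05 m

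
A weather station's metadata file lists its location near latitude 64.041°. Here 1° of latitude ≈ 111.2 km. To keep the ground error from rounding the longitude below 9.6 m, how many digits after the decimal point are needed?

At 64.041° one degree of longitude covers 111200 × cos 64.041° ≈ 111200 × 0.4377 ≈ 48675.3 m.
N decimal places → at most half a unit in the last place, 0.5 × 10⁻ᴺ° = 48675.3/2 × 10⁻ᴺ m.
Need 0.5 × 48675.3 × 10⁻ᴺ ≤ 9.6 → 10⁻ᴺ ≤ 3.945e-04, so N ≥ 3.40.
So 4 decimal places suffice (2.43 m); 3 would allow up to 24.3 m.

4 decimal places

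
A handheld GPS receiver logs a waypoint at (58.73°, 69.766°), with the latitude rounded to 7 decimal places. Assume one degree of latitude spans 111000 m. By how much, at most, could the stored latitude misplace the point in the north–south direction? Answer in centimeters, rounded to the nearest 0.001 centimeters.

Rounding to 7 decimal places leaves the latitude within ±5e-08° of the true value.
So the N–S error is at most 5e-08 × 111000 = 0.00555 m.
That is 0.00555 m = 0.555 cm.

0.555 centimeters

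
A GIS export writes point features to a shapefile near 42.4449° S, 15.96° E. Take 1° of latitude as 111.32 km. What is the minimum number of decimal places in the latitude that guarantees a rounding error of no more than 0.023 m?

7 decimal places

One degree of latitude covers 111320 m.
Rounding to N decimal places gives at most 0.5 × 10⁻ᴺ degrees of error, i.e. 0.5 × 10⁻ᴺ × 111320 m.
Setting 55660 × 10⁻ᴺ ≤ 0.023 gives 10ᴺ ≥ 2.42e+06, i.e. N ≥ 6.38.
N = 6 would give 0.0557 m (too coarse); N = 7 gives 0.00557 m ≤ 0.023 m.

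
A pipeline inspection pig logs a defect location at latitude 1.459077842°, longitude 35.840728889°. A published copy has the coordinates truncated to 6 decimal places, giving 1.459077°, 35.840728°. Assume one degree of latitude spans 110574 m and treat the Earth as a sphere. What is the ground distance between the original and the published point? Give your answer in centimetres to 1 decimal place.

Δlat = 1.459077842 − 1.459077 = +0.000000842°; Δlon = 35.840728889 − 35.840728 = +0.000000889°.
N–S: 0.000000842° × 110574 m/° = 0.0931033 m.
East–west at this latitude: 0.000000889° × 110574 × cos 1.45908° ≈ 0.000000889 × 110538 = 0.0982684 m.
Distance: √(0.0931033² + 0.0982684²) ≈ 0.13537 m.
That is 0.13537 m = 13.537 cm.

13.5 centimetres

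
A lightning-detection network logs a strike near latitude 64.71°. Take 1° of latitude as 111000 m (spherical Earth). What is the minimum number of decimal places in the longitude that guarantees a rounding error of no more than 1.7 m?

At 64.71° one degree of longitude covers 111000 × cos 64.71° ≈ 111000 × 0.4272 ≈ 47419.2 m.
Rounding to N decimal places gives at most 0.5 × 10⁻ᴺ degrees of error, i.e. 0.5 × 10⁻ᴺ × 47419.2 m.
Setting 23709.6 × 10⁻ᴺ ≤ 1.7 gives 10ᴺ ≥ 1.395e+04, i.e. N ≥ 4.14.
At 4 places the error can reach 2.37 m, but 5 places keeps it to 0.237 m.

5 decimal places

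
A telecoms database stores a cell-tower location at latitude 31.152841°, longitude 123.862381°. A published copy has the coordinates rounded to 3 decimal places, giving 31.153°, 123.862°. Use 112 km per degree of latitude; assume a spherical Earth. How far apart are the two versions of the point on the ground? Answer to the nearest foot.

133 feet

Δlat = 31.152841 − 31.153 = -0.000159°; Δlon = 123.862381 − 123.862 = +0.000381°.
North–south shift: -0.000159 × 112000 = -17.808 m.
East–west at this latitude: 0.000381° × 112000 × cos 31.153° ≈ 0.000381 × 95848.4 = 36.5182 m.
Hypotenuse of the two orthogonal shifts: √(17.808² + 36.5182²) = 40.6289 m.
In feet: 40.6289 m ÷ 0.3048 ≈ 133.3 ft.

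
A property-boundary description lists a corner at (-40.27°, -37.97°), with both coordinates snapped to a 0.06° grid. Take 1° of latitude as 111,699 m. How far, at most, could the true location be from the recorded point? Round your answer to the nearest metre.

With a 0.06° grid the true value lies within half a step, ±0.06°/2 = ±0.03°, of the stored one.
North–south component: 0.03° × 111699 = 3350.97 m.
Longitude error → 0.03 × 111699 × cos 40.27° = 0.03 × 111699 × 0.7630 ≈ 2556.81 m.
The two errors are perpendicular, so the maximum displacement is √(3350.97² + 2556.81²) ≈ 4215.01 m.

4215 metres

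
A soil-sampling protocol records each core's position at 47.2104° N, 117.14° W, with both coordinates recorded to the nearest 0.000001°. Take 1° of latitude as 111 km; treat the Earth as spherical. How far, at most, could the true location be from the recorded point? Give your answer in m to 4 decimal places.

Rounding to 6 decimal places leaves each coordinate within ±5e-07° of the true value.
Latitude error → 5e-07 × 111000 = 0.0555 m along the meridian.
East–west component at 47.2104°: 5e-07° × 111000 × cos 47.2104° ≈ 5e-07 × 75403.2 ≈ 0.0377016 m.
Combining orthogonally: (0.0555² + 0.0377016²)^½ ≈ 0.0670944 m.

0.0671 m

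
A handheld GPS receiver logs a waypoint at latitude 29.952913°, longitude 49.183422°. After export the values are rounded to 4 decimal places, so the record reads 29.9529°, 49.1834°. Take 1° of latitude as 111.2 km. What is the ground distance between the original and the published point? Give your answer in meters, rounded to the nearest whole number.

3 meters

Δlat = 29.952913 − 29.9529 = +0.000013°; Δlon = 49.183422 − 49.1834 = +0.000022°.
N–S: 0.000013° × 111200 m/° = 1.4456 m.
E–W at 29.9529°: 0.000022° × 111200 × cos 29.9529° = 0.000022 × 111200 × 0.8664 ≈ 2.11965 m.
Hypotenuse of the two orthogonal shifts: √(1.4456² + 2.11965²) = 2.56567 m.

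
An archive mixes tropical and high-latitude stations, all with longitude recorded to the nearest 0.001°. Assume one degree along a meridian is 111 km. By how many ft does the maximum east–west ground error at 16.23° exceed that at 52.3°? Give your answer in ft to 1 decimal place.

Rounding to 3 decimal places leaves the longitude within ±0.0005° of the true value.
At 16.23°: 0.0005° × 111000 × cos 16.23° = 0.0005 × 111000 × 0.9601 ≈ 53.288 m.
Error at 52.3° = 0.0005° × 111000 × cos 52.3° ≈ 55.5 × 0.6115 = 33.94 m.
Difference: 53.288 − 33.94 = 19.348 m.
Converting: 19.3484 m × 3.2808 ft/m ≈ 63.479 ft.

63.5 ft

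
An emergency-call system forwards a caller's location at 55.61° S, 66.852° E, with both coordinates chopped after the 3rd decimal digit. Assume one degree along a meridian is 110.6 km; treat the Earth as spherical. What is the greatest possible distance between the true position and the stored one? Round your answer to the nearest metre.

127 metres

Truncating at 3 decimal places can drop up to a full unit in the last place, so each coordinate may be off by as much as 0.001°.
Latitude error → 0.001 × 110600 = 110.6 m along the meridian.
East–west component at 55.61°: 0.001° × 110600 × cos 55.61° ≈ 0.001 × 62469.4 ≈ 62.4694 m.
The two errors are perpendicular, so the maximum displacement is √(110.6² + 62.4694²) ≈ 127.023 m.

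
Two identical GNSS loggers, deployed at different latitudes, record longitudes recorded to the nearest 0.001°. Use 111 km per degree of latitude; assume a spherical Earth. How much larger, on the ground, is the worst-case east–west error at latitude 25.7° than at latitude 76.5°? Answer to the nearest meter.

Rounding to 3 decimal places leaves the longitude within ±0.0005° of the true value.
Error at 25.7° = 0.0005° × 111000 × cos 25.7° ≈ 55.5 × 0.9011 = 50.01 m.
Error at 76.5° = 0.0005° × 111000 × cos 76.5° ≈ 55.5 × 0.2334 = 12.956 m.
So the lower-latitude error exceeds the higher by 50.01 − 12.956 = 37.054 m.

37 meters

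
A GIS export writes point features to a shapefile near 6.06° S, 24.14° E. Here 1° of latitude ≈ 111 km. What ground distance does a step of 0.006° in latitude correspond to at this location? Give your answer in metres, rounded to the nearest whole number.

666 metres

Along a meridian 0.006° is 0.006 × 111000 = 666 m.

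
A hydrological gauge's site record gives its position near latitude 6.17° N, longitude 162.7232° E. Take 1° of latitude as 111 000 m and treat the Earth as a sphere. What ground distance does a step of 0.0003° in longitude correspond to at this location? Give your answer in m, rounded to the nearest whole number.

0.0003° of longitude at 6.17° is 0.0003 × 111000 × cos 6.17° ≈ 0.0003 × 110357 = 33.1071 m.

33 m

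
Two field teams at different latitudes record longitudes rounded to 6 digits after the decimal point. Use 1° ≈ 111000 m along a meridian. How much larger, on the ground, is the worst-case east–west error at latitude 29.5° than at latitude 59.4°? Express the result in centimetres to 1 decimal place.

2.0 centimetres

Rounding to 6 decimal places leaves the longitude within ±5e-07° of the true value.
At 29.5°: 5e-07° × 111000 × cos 29.5° = 5e-07 × 111000 × 0.8704 ≈ 0.048305 m.
Error at 59.4° = 5e-07° × 111000 × cos 59.4° ≈ 0.0555 × 0.5090 = 0.028252 m.
So the lower-latitude error exceeds the higher by 0.048305 − 0.028252 = 0.020053 m.
That is 0.0200529 m = 2.0053 cm.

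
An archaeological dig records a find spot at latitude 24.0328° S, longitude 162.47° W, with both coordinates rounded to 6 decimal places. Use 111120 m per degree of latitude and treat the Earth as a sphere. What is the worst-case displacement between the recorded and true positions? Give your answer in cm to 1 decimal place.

7.5 cm

Rounding to 6 decimal places leaves each coordinate within ±5e-07° of the true value.
N–S: 5e-07° × 111120 m/° = 0.05556 m.
E–W at 24.0328°: 5e-07° × 111120 × cos 24.0328° = 5e-07 × 111120 × 0.9133 ≈ 0.0507436 m.
The two errors are perpendicular, so the maximum displacement is √(0.05556² + 0.0507436²) ≈ 0.0752451 m.
That is 0.0752451 m = 7.5245 cm.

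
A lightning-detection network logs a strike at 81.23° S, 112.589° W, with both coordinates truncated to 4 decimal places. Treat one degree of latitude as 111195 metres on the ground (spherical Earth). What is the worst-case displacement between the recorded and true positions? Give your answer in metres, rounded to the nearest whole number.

Truncating at 4 decimal places can drop up to a full unit in the last place, so each coordinate may be off by as much as 0.0001°.
Latitude error → 0.0001 × 111195 = 11.1195 m along the meridian.
Longitude error → 0.0001 × 111195 × cos 81.23° = 0.0001 × 111195 × 0.1525 ≈ 1.69537 m.
The two errors are perpendicular, so the maximum displacement is √(11.1195² + 1.69537²) ≈ 11.248 m.

11 metres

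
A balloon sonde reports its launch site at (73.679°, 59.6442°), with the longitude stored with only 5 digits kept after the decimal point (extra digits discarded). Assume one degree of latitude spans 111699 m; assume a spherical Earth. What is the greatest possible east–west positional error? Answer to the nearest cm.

31 cm

Truncating at 5 decimal places can drop up to a full unit in the last place, so the longitude may be off by as much as 1e-05°.
One degree of longitude at 73.679° is 111699 × cos 73.679° ≈ 111699 × 0.2810 = 31389.5 m.
East–west error: 1e-05° × 31389.5 m/° ≈ 0.313895 m.
That is 0.313895 m = 31.389 cm.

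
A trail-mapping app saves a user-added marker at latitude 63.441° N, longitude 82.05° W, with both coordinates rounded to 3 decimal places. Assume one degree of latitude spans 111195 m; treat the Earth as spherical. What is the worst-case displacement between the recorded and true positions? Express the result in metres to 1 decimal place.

Rounding to 3 decimal places leaves each coordinate within ±0.0005° of the true value.
Latitude error → 0.0005 × 111195 = 55.5975 m along the meridian.
E–W at 63.441°: 0.0005° × 111195 × cos 63.441° = 0.0005 × 111195 × 0.4471 ≈ 24.8587 m.
Worst case both components are at the extreme and orthogonal: √(55.5975² + 24.8587²) ≈ 60.9019 m.

60.9 metres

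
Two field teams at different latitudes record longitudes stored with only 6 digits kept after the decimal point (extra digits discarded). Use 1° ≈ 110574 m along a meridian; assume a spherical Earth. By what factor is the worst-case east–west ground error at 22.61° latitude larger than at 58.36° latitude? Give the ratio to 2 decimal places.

Truncating at 6 decimal places can drop up to a full unit in the last place, so the longitude may be off by as much as 1e-06°.
At 22.61°: 1e-06° × 110574 × cos 22.61° = 1e-06 × 110574 × 0.9231 ≈ 0.10208 m.
At 58.36°: 1e-06° × 110574 × cos 58.36° = 1e-06 × 110574 × 0.5246 ≈ 0.058005 m.
Ratio: 0.10208 / 0.058005 = cos 22.61° / cos 58.36° ≈ 1.7598.

1.76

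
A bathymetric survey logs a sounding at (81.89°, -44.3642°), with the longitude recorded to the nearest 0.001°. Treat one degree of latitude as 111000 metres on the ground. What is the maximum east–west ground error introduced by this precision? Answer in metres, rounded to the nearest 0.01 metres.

7.83 metres

Rounding to 3 decimal places leaves the longitude within ±0.0005° of the true value.
Parallels shrink by cos φ, so at 81.89° a degree of longitude is 111000 × 0.1411 ≈ 15659.2 m.
So at most 0.0005° × 15659.2 ≈ 7.82961 m east–west.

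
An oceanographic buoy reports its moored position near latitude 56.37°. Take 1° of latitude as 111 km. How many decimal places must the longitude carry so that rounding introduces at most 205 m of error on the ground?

At 56.37° one degree of longitude covers 111000 × cos 56.37° ≈ 111000 × 0.5538 ≈ 61474.9 m.
N decimal places → at most half a unit in the last place, 0.5 × 10⁻ᴺ° = 61474.9/2 × 10⁻ᴺ m.
Setting 30737.4 × 10⁻ᴺ ≤ 205 gives 10ᴺ ≥ 149.9, i.e. N ≥ 2.18.
So 3 decimal places suffice (30.7 m); 2 would allow up to 307 m.

3 decimal places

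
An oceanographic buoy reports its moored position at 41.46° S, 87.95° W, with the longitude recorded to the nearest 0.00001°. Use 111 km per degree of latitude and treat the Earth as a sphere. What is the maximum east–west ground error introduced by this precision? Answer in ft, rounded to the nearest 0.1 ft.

1.4 ft

Rounding to 5 decimal places leaves the longitude within ±5e-06° of the true value.
At latitude 41.46° a degree of longitude spans 111000 m × cos 41.46° = 111000 × 0.7494 ≈ 83185.4 m.
Maximum E–W displacement: 5e-06 × 83185.4 = 0.415927 m.
In feet: 0.415927 m ÷ 0.3048 ≈ 1.3646 ft.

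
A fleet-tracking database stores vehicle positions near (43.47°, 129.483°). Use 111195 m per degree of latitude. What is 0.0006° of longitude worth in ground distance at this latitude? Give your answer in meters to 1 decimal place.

48.4 meters

0.0006° of longitude at 43.47° is 0.0006 × 111195 × cos 43.47° ≈ 0.0006 × 80698.1 = 48.4188 m.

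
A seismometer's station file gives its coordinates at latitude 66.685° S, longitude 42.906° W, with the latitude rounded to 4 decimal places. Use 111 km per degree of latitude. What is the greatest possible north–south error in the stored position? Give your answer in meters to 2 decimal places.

Rounding to 4 decimal places leaves the latitude within ±5e-05° of the true value.
North–south distance: 5e-05° × 111000 m/° = 5.55 m.

5.55 meters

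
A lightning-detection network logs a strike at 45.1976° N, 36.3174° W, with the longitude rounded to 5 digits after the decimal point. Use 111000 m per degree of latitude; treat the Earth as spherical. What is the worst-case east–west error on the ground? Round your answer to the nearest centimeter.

Rounding to 5 decimal places leaves the longitude within ±5e-06° of the true value.
At latitude 45.1976° a degree of longitude spans 111000 m × cos 45.1976° = 111000 × 0.7047 ≈ 78217.7 m.
Maximum E–W displacement: 5e-06 × 78217.7 = 0.391088 m.
That is 0.391088 m = 39.109 cm.

39 centimeters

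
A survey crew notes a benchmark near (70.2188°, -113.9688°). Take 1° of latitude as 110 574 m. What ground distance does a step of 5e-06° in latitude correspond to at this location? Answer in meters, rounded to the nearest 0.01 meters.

0.55 meters

Along a meridian 5e-06° is 5e-06 × 110574 = 0.55287 m.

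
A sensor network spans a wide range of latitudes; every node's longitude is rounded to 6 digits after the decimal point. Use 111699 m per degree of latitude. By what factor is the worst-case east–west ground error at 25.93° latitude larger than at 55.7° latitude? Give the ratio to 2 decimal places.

1.60

Rounding to 6 decimal places leaves the longitude within ±5e-07° of the true value.
Error at 25.93° = 5e-07° × 111699 × cos 25.93° ≈ 0.055849 × 0.8993 = 0.050227 m.
Error at 55.7° = 5e-07° × 111699 × cos 55.7° ≈ 0.055849 × 0.5635 = 0.031473 m.
The ratio reduces to cos 25.93° / cos 55.7° = 0.8993/0.5635 ≈ 1.5959.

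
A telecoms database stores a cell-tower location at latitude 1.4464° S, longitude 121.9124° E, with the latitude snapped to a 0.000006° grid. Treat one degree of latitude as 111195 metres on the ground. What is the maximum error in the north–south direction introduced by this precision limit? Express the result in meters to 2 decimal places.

0.33 meters

With a 0.000006° grid the true value lies within half a step, ±0.000006°/2 = ±3e-06°, of the stored one.
Along the meridian that is 3e-06° × 111195 m/° = 0.333585 m.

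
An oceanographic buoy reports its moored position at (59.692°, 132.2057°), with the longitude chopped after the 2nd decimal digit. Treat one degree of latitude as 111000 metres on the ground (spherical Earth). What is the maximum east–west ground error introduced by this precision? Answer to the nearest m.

Truncating at 2 decimal places can drop up to a full unit in the last place, so the longitude may be off by as much as 0.01°.
One degree of longitude at 59.692° is 111000 × cos 59.692° ≈ 111000 × 0.5046 = 56015.9 m.
East–west error: 0.01° × 56015.9 m/° ≈ 560.159 m.

560 m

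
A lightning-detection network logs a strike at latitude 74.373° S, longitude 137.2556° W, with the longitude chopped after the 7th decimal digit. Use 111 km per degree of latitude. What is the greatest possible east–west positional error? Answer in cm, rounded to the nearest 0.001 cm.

Truncating at 7 decimal places can drop up to a full unit in the last place, so the longitude may be off by as much as 1e-07°.
Parallels shrink by cos φ, so at 74.373° a degree of longitude is 111000 × 0.2694 ≈ 29900.5 m.
Maximum E–W displacement: 1e-07 × 29900.5 = 0.00299005 m.
That is 0.00299005 m = 0.299 cm.

0.299 cm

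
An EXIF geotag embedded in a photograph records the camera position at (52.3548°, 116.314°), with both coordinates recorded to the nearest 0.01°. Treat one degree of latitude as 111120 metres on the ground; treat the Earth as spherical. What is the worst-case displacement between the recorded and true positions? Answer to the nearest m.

Rounding to 2 decimal places leaves each coordinate within ±0.005° of the true value.
N–S: 0.005° × 111120 m/° = 555.6 m.
East–west component at 52.3548°: 0.005° × 111120 × cos 52.3548° ≈ 0.005 × 67868.8 ≈ 339.344 m.
Combining orthogonally: (555.6² + 339.344²)^½ ≈ 651.034 m.

651 m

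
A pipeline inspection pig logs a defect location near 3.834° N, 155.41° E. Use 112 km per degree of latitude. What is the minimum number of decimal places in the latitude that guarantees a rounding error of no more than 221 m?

3

One degree of latitude covers 112000 m.
Rounding to N decimal places gives at most 0.5 × 10⁻ᴺ degrees of error, i.e. 0.5 × 10⁻ᴺ × 112000 m.
Need 0.5 × 112000 × 10⁻ᴺ ≤ 221 → 10⁻ᴺ ≤ 3.946e-03, so N ≥ 2.40.
So 3 decimal places suffice (56 m); 2 would allow up to 560 m.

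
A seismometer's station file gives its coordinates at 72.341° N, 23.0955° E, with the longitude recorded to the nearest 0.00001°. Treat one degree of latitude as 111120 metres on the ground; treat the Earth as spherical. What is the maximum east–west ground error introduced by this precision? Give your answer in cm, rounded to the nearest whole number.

Rounding to 5 decimal places leaves the longitude within ±5e-06° of the true value.
Parallels shrink by cos φ, so at 72.341° a degree of longitude is 111120 × 0.3034 ≈ 33708.4 m.
So at most 5e-06° × 33708.4 ≈ 0.168542 m east–west.
That is 0.168542 m = 16.854 cm.

17 cm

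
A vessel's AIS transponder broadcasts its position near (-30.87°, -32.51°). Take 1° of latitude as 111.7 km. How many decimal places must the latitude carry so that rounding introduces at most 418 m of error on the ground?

3 decimal places

One degree of latitude covers 111700 m.
N decimal places → at most half a unit in the last place, 0.5 × 10⁻ᴺ° = 111700/2 × 10⁻ᴺ m.
Need 0.5 × 111700 × 10⁻ᴺ ≤ 418 → 10⁻ᴺ ≤ 7.484e-03, so N ≥ 2.13.
At 2 places the error can reach 558 m, but 3 places keeps it to 55.9 m.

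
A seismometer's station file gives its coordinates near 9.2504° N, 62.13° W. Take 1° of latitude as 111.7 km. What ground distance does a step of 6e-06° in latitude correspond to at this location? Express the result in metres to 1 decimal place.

6e-06° × 111700 m/° = 0.6702 m.

0.7 metres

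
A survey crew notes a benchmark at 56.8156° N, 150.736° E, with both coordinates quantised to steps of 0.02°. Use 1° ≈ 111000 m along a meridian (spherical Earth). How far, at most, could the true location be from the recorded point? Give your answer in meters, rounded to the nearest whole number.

With a 0.02° grid the true value lies within half a step, ±0.02°/2 = ±0.01°, of the stored one.
North–south component: 0.01° × 111000 = 1110 m.
Longitude error → 0.01 × 111000 × cos 56.8156° = 0.01 × 111000 × 0.5473 ≈ 607.542 m.
Combining orthogonally: (1110² + 607.542²)^½ ≈ 1265.39 m.

1265 meters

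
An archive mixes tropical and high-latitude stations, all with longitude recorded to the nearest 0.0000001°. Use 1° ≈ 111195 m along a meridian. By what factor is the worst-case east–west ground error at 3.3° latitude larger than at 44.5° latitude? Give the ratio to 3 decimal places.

Rounding to 7 decimal places leaves the longitude within ±5e-08° of the true value.
Error at 3.3° = 5e-08° × 111195 × cos 3.3° ≈ 0.0055597 × 0.9983 = 0.0055505 m.
At 44.5°: 5e-08° × 111195 × cos 44.5° = 5e-08 × 111195 × 0.7133 ≈ 0.0039655 m.
The ratio reduces to cos 3.3° / cos 44.5° = 0.9983/0.7133 ≈ 1.3997.

1.400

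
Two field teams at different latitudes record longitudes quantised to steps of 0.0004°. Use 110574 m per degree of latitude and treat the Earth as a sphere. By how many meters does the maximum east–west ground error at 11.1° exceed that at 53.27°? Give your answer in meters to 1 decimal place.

With a 0.0004° grid the true value lies within half a step, ±0.0004°/2 = ±0.0002°, of the stored one.
At 11.1°: 0.0002° × 110574 × cos 11.1° = 0.0002 × 110574 × 0.9813 ≈ 21.701 m.
Error at 53.27° = 0.0002° × 110574 × cos 53.27° ≈ 22.115 × 0.5980 = 13.226 m.
Difference: 21.701 − 13.226 = 8.4754 m.

8.5 meters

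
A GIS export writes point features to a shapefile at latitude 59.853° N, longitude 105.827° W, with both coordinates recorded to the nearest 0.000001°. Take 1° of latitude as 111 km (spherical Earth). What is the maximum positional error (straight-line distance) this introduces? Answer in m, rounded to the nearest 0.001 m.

0.062 m

Rounding to 6 decimal places leaves each coordinate within ±5e-07° of the true value.
Latitude error → 5e-07 × 111000 = 0.0555 m along the meridian.
E–W at 59.853°: 5e-07° × 111000 × cos 59.853° = 5e-07 × 111000 × 0.5022 ≈ 0.0278732 m.
The two errors are perpendicular, so the maximum displacement is √(0.0555² + 0.0278732²) ≈ 0.0621061 m.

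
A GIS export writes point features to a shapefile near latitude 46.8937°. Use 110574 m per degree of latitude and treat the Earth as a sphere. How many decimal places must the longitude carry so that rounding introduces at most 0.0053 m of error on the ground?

7 decimal places

At 46.8937° one degree of longitude covers 110574 × cos 46.8937° ≈ 110574 × 0.6834 ≈ 75561.2 m.
Rounding to N decimal places gives at most 0.5 × 10⁻ᴺ degrees of error, i.e. 0.5 × 10⁻ᴺ × 75561.2 m.
Need 0.5 × 75561.2 × 10⁻ᴺ ≤ 0.0053 → 10⁻ᴺ ≤ 1.403e-07, so N ≥ 6.85.
At 6 places the error can reach 0.0378 m, but 7 places keeps it to 0.00378 m.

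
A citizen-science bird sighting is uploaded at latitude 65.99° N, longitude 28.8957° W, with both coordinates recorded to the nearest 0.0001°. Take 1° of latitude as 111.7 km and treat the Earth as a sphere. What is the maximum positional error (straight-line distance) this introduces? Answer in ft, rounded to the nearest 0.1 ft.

Rounding to 4 decimal places leaves each coordinate within ±5e-05° of the true value.
N–S: 5e-05° × 111700 m/° = 5.585 m.
E–W at 65.99°: 5e-05° × 111700 × cos 65.99° = 5e-05 × 111700 × 0.4069 ≈ 2.27251 m.
Combining orthogonally: (5.585² + 2.27251²)^½ ≈ 6.02964 m.
Converting: 6.02964 m × 3.2808 ft/m ≈ 19.782 ft.

19.8 ft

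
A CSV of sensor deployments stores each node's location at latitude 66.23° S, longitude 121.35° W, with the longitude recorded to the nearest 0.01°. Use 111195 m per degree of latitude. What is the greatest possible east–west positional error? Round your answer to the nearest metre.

Rounding to 2 decimal places leaves the longitude within ±0.005° of the true value.
One degree of longitude at 66.23° is 111195 × cos 66.23° ≈ 111195 × 0.4031 = 44818.9 m.
So at most 0.005° × 44818.9 ≈ 224.095 m east–west.

224 metres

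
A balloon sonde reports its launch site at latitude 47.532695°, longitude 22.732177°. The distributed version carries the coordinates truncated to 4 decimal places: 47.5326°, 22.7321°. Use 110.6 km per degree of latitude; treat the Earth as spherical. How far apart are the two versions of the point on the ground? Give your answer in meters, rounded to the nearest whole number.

Δlat = 47.532695 − 47.5326 = +0.000095°; Δlon = 22.732177 − 22.7321 = +0.000077°.
N–S: 0.000095° × 110600 m/° = 10.507 m.
East–west at this latitude: 0.000077° × 110600 × cos 47.5326° ≈ 0.000077 × 74673.9 = 5.74989 m.
Distance: √(10.507² + 5.74989²) ≈ 11.9774 m.

12 meters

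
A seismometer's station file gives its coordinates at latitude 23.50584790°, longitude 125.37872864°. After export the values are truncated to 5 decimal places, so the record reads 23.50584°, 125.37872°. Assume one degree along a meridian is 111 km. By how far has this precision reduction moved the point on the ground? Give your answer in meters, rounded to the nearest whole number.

1 meters

Δlat = 23.50584790 − 23.50584 = +0.00000790°; Δlon = 125.37872864 − 125.37872 = +0.00000864°.
N–S: 0.00000790° × 111000 m/° = 0.8769 m.
E–W at 23.5058°: 0.00000864° × 111000 × cos 23.5058° = 0.00000864 × 111000 × 0.9170 ≈ 0.879458 m.
Combined displacement = (0.8769² + 0.879458²)^½ ≈ 1.24193 m.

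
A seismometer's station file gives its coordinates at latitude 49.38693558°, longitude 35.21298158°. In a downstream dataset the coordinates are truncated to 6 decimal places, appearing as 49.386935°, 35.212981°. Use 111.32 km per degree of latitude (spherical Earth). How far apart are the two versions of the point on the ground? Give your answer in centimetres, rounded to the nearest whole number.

8 centimetres

Δlat = 49.38693558 − 49.386935 = +0.00000058°; Δlon = 35.21298158 − 35.212981 = +0.00000058°.
North–south shift: 0.00000058 × 111320 = 0.0645656 m.
East–west at this latitude: 0.00000058° × 111320 × cos 49.3869° ≈ 0.00000058 × 72463.5 = 0.0420288 m.
Hypotenuse of the two orthogonal shifts: √(0.0645656² + 0.0420288²) = 0.0770398 m.
That is 0.0770398 m = 7.704 cm.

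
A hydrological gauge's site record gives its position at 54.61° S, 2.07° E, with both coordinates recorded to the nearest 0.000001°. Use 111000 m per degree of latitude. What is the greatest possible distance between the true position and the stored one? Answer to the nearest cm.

6 cm

Rounding to 6 decimal places leaves each coordinate within ±5e-07° of the true value.
North–south component: 5e-07° × 111000 = 0.0555 m.
E–W at 54.61°: 5e-07° × 111000 × cos 54.61° = 5e-07 × 111000 × 0.5791 ≈ 0.0321422 m.
Worst case both components are at the extreme and orthogonal: √(0.0555² + 0.0321422²) ≈ 0.0641356 m.
That is 0.0641356 m = 6.4136 cm.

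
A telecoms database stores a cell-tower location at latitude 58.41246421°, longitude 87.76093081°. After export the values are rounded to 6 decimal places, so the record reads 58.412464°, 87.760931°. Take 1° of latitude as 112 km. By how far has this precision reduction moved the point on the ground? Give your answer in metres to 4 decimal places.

The latitude changed by +0.00000021° and the longitude by -0.00000019°.
North–south shift: 0.00000021 × 112000 = 0.02352 m.
E–W at 58.4125°: -0.00000019° × 112000 × cos 58.4125° = -0.00000019 × 112000 × 0.5238 ≈ -0.0111465 m.
Distance: √(0.02352² + 0.0111465²) ≈ 0.0260276 m.

0.0260 metres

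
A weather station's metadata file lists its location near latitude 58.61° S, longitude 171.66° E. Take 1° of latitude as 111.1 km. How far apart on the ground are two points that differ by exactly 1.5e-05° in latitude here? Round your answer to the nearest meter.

2 meters

Along a meridian 1.5e-05° is 1.5e-05 × 111100 = 1.6665 m.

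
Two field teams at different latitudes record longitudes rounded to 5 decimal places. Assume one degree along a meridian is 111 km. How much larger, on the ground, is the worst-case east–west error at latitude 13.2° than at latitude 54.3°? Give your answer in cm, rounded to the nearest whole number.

Rounding to 5 decimal places leaves the longitude within ±5e-06° of the true value.
Error at 13.2° = 5e-06° × 111000 × cos 13.2° ≈ 0.555 × 0.9736 = 0.54034 m.
Error at 54.3° = 5e-06° × 111000 × cos 54.3° ≈ 0.555 × 0.5835 = 0.32387 m.
So the lower-latitude error exceeds the higher by 0.54034 − 0.32387 = 0.21647 m.
That is 0.216471 m = 21.647 cm.

22 cm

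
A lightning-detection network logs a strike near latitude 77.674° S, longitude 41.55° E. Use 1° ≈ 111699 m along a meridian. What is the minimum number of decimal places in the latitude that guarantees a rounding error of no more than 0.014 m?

7

One degree of latitude covers 111699 m.
Rounding to N decimal places gives at most 0.5 × 10⁻ᴺ degrees of error, i.e. 0.5 × 10⁻ᴺ × 111699 m.
Need 0.5 × 111699 × 10⁻ᴺ ≤ 0.014 → 10⁻ᴺ ≤ 2.507e-07, so N ≥ 6.60.
So 7 decimal places suffice (0.00558 m); 6 would allow up to 0.0558 m.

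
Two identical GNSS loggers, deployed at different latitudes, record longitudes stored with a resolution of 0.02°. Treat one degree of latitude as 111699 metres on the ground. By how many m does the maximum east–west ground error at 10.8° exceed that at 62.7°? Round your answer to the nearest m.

With a 0.02° grid the true value lies within half a step, ±0.02°/2 = ±0.01°, of the stored one.
At 10.8°: 0.01° × 111699 × cos 10.8° = 0.01 × 111699 × 0.9823 ≈ 1097.2 m.
At 62.7°: 0.01° × 111699 × cos 62.7° = 0.01 × 111699 × 0.4586 ≈ 512.31 m.
So the lower-latitude error exceeds the higher by 1097.2 − 512.31 = 584.9 m.

585 m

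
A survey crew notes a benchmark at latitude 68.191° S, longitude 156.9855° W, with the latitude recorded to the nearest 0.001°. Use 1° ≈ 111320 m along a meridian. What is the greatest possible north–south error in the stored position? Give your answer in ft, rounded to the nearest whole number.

Rounding to 3 decimal places leaves the latitude within ±0.0005° of the true value.
North–south distance: 0.0005° × 111320 m/° = 55.66 m.
In feet: 55.66 m ÷ 0.3048 ≈ 182.61 ft.

183 ft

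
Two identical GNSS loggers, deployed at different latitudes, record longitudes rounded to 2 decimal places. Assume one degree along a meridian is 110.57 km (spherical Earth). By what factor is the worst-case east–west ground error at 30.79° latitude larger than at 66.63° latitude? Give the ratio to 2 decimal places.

2.17

Rounding to 2 decimal places leaves the longitude within ±0.005° of the true value.
Error at 30.79° = 0.005° × 110570 × cos 30.79° ≈ 552.85 × 0.8590 = 474.93 m.
Error at 66.63° = 0.005° × 110570 × cos 66.63° ≈ 552.85 × 0.3967 = 219.3 m.
Ratio: 474.93 / 219.3 = cos 30.79° / cos 66.63° ≈ 2.1657.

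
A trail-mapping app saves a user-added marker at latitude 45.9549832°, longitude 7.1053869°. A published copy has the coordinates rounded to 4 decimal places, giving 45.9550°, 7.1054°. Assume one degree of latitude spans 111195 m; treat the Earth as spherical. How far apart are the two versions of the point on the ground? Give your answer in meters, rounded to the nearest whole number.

2 meters

Δlat = 45.9549832 − 45.9550 = -0.0000168°; Δlon = 7.1053869 − 7.1054 = -0.0000131°.
N–S: -0.0000168° × 111195 m/° = -1.86808 m.
East–west at this latitude: -0.0000131° × 111195 × cos 45.955° ≈ -0.0000131 × 77305.3 = -1.0127 m.
Hypotenuse of the two orthogonal shifts: √(1.86808² + 1.0127²) = 2.12492 m.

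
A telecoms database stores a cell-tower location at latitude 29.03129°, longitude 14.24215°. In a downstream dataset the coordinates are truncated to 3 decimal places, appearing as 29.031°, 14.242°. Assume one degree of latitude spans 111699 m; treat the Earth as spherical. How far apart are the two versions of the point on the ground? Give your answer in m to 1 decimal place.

35.6 m

The latitude changed by +0.00029° and the longitude by +0.00015°.
North–south shift: 0.00029 × 111699 = 32.3927 m.
East–west at this latitude: 0.00015° × 111699 × cos 29.031° ≈ 0.00015 × 97664.8 = 14.6497 m.
Hypotenuse of the two orthogonal shifts: √(32.3927² + 14.6497²) = 35.5514 m.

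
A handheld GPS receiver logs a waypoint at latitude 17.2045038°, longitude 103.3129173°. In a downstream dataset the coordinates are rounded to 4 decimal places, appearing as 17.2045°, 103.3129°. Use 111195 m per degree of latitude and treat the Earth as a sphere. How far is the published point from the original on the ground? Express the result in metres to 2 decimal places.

Δlat = 17.2045038 − 17.2045 = +0.0000038°; Δlon = 103.3129173 − 103.3129 = +0.0000173°.
N–S: 0.0000038° × 111195 m/° = 0.422541 m.
E–W at 17.2045°: 0.0000173° × 111195 × cos 17.2045° = 0.0000173 × 111195 × 0.9553 ≈ 1.8376 m.
Distance: √(0.422541² + 1.8376²) ≈ 1.88555 m.

1.89 metres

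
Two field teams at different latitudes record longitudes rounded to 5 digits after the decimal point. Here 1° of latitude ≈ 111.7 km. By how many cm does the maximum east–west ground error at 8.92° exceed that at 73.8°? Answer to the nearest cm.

40 cm

Rounding to 5 decimal places leaves the longitude within ±5e-06° of the true value.
At 8.92°: 5e-06° × 111700 × cos 8.92° = 5e-06 × 111700 × 0.9879 ≈ 0.55175 m.
At 73.8°: 5e-06° × 111700 × cos 73.8° = 5e-06 × 111700 × 0.2790 ≈ 0.15582 m.
Difference: 0.55175 − 0.15582 = 0.39593 m.
That is 0.395929 m = 39.593 cm.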